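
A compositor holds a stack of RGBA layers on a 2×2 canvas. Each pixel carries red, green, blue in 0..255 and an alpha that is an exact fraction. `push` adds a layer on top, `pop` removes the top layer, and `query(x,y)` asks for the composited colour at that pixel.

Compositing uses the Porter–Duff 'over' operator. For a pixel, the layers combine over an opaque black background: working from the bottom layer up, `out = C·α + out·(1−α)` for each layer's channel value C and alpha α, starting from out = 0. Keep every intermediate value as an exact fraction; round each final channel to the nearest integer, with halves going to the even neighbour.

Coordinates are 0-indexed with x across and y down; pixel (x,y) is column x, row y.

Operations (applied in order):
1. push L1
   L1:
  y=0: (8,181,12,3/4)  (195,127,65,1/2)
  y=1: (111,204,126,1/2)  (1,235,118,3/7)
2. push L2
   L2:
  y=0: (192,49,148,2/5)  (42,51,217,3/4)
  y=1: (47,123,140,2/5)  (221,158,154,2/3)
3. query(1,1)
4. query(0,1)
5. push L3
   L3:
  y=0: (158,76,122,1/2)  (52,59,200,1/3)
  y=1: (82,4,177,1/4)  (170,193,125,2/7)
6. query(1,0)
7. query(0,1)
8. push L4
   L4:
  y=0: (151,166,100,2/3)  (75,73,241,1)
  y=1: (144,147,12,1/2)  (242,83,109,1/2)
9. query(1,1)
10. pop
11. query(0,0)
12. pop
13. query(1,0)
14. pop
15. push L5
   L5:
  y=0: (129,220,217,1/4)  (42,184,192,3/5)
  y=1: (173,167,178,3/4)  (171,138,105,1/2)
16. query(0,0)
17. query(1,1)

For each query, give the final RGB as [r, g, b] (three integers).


(1,1) stack=L1,L2; from [0,0,0]:
L1 α=3/7: [3/7, 705/7, 354/7]
L2 α=2/3: [3097/21, 2917/21, 2510/21]
rounded: [147, 139, 120]

query (0,1) [L1,L2] — begin 0,0,0
after L1 α=1/2: [111/2, 102, 63]
after L2 α=2/5: [521/10, 552/5, 469/5]
→ [52, 110, 94]

at x=1,y=0 over L1,L2,L3:
+L1 (α=1/2) → [195/2, 127/2, 65/2]
+L2 (α=3/4) → [447/8, 433/8, 1367/8]
+L3 (α=1/3) → [655/12, 223/4, 2167/12]
→ [55, 56, 181]

query (0,1) [L1,L2,L3] — begin 0,0,0
after L1 α=1/2: [111/2, 102, 63]
after L2 α=2/5: [521/10, 552/5, 469/5]
after L3 α=1/4: [2383/40, 419/5, 573/5]
→ [60, 84, 115]

(1,1) stack=L1,L2,L3,L4; from [0,0,0]:
+L1 (α=3/7) → [3/7, 705/7, 354/7]
+L2 (α=2/3) → [3097/21, 2917/21, 2510/21]
+L3 (α=2/7) → [22625/147, 22691/147, 17800/147]
+L4 (α=1/2) → [58199/294, 17446/147, 33823/294]
= [198, 119, 115]

(0,0) stack=L1,L2,L3; from [0,0,0]:
+L1 (α=3/4) → [6, 543/4, 9]
+L2 (α=2/5) → [402/5, 2021/20, 323/5]
+L3 (α=1/2) → [596/5, 3541/40, 933/10]
→ [119, 89, 93]

at x=1,y=0 over L1,L2:
after L1 α=1/2: [195/2, 127/2, 65/2]
after L2 α=3/4: [447/8, 433/8, 1367/8]
rounded: [56, 54, 171]

(0,0) stack=L1,L5; from [0,0,0]:
after L1 α=3/4: [6, 543/4, 9]
after L5 α=1/4: [147/4, 2509/16, 61]
rounded: [37, 157, 61]

(1,1) stack=L1,L5; from [0,0,0]:
+L1 (α=3/7) → [3/7, 705/7, 354/7]
+L5 (α=1/2) → [600/7, 1671/14, 1089/14]
→ [86, 119, 78]


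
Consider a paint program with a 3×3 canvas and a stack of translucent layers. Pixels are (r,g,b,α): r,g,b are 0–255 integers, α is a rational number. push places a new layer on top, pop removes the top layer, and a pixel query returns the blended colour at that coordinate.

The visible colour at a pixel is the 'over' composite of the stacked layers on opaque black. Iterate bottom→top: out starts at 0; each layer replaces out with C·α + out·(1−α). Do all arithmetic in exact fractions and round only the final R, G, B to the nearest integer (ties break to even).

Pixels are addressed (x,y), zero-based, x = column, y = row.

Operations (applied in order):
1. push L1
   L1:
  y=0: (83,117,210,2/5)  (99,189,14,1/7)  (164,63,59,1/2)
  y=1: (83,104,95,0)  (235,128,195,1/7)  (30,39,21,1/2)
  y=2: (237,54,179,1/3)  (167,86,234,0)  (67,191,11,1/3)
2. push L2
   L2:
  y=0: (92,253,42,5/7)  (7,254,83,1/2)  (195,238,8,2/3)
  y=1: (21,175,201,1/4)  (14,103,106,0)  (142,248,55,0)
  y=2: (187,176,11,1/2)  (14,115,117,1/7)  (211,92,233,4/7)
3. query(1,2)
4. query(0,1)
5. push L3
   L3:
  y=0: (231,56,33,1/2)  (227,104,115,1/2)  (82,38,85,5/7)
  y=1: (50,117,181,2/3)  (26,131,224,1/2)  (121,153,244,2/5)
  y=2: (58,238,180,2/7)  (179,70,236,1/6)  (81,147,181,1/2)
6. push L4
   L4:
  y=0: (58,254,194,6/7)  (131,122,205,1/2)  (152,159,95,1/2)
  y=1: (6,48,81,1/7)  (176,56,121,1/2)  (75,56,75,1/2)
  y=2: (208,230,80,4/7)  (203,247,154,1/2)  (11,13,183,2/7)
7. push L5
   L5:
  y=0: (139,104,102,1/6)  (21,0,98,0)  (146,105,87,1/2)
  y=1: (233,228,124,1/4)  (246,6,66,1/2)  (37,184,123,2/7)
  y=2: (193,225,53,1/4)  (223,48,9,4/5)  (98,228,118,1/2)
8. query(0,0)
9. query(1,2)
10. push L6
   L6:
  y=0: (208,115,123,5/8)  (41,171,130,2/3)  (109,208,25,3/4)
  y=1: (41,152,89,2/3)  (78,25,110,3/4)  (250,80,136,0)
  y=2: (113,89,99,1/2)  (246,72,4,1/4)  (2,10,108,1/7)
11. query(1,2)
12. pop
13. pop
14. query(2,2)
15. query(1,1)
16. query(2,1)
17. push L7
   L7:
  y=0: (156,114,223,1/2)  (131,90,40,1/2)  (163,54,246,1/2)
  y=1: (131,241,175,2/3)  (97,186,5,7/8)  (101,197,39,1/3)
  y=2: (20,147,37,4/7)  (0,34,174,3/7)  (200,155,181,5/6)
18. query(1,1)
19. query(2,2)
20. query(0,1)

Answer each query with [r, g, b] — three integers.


query (1,2) [L1,L2] — begin 0,0,0
L1 α=0: [0, 0, 0]
L2 α=1/7: [2, 115/7, 117/7]
= [2, 16, 17]

at x=0,y=1 over L1,L2:
L1 α=0: [0, 0, 0]
L2 α=1/4: [21/4, 175/4, 201/4]
rounded: [5, 44, 50]

query (0,0) [L1,L2,L3,L4,L5] — begin 0,0,0
+L1 (α=2/5) → [166/5, 234/5, 84]
+L2 (α=5/7) → [376/5, 6793/35, 54]
+L3 (α=1/2) → [1531/10, 8753/70, 87/2]
+L4 (α=6/7) → [5011/70, 115433/490, 345/2]
+L5 (α=1/6) → [2319/28, 41875/196, 643/4]
rounded: [83, 214, 161]

at x=1,y=2 over L1,L2,L3,L4,L5:
after L1 α=0: [0, 0, 0]
after L2 α=1/7: [2, 115/7, 117/7]
after L3 α=1/6: [63/2, 355/14, 2237/42]
after L4 α=1/2: [469/4, 3813/28, 8705/84]
after L5 α=4/5: [4037/20, 9189/140, 11729/420]
rounded: [202, 66, 28]

query (1,2) [L1,L2,L3,L4,L5,L6] — begin 0,0,0
L1 α=0: [0, 0, 0]
L2 α=1/7: [2, 115/7, 117/7]
L3 α=1/6: [63/2, 355/14, 2237/42]
L4 α=1/2: [469/4, 3813/28, 8705/84]
L5 α=4/5: [4037/20, 9189/140, 11729/420]
L6 α=1/4: [17031/80, 37647/560, 12289/560]
rounded: [213, 67, 22]

at x=2,y=2 over L1,L2,L3,L4:
L1 α=1/3: [67/3, 191/3, 11/3]
L2 α=4/7: [911/7, 559/7, 943/7]
L3 α=1/2: [739/7, 794/7, 1105/7]
L4 α=2/7: [3849/49, 4152/49, 8087/49]
rounded: [79, 85, 165]

(1,1) stack=L1,L2,L3,L4; from [0,0,0]:
after L1 α=1/7: [235/7, 128/7, 195/7]
after L2 α=0: [235/7, 128/7, 195/7]
after L3 α=1/2: [417/14, 1045/14, 1763/14]
after L4 α=1/2: [2881/28, 1829/28, 3457/28]
rounded: [103, 65, 123]

query (2,1) [L1,L2,L3,L4] — begin 0,0,0
+L1 (α=1/2) → [15, 39/2, 21/2]
+L2 (α=0) → [15, 39/2, 21/2]
+L3 (α=2/5) → [287/5, 729/10, 1039/10]
+L4 (α=1/2) → [331/5, 1289/20, 1789/20]
= [66, 64, 89]

(1,1) stack=L1,L2,L3,L4,L7; from [0,0,0]:
+L1 (α=1/7) → [235/7, 128/7, 195/7]
+L2 (α=0) → [235/7, 128/7, 195/7]
+L3 (α=1/2) → [417/14, 1045/14, 1763/14]
+L4 (α=1/2) → [2881/28, 1829/28, 3457/28]
+L7 (α=7/8) → [21893/224, 38285/224, 4437/224]
→ [98, 171, 20]

query (2,2) [L1,L2,L3,L4,L7] — begin 0,0,0
L1 α=1/3: [67/3, 191/3, 11/3]
L2 α=4/7: [911/7, 559/7, 943/7]
L3 α=1/2: [739/7, 794/7, 1105/7]
L4 α=2/7: [3849/49, 4152/49, 8087/49]
L7 α=5/6: [52849/294, 42127/294, 26216/147]
→ [180, 143, 178]

(0,1) stack=L1,L2,L3,L4,L7; from [0,0,0]:
L1 α=0: [0, 0, 0]
L2 α=1/4: [21/4, 175/4, 201/4]
L3 α=2/3: [421/12, 1111/12, 1649/12]
L4 α=1/7: [433/14, 1207/14, 1811/14]
L7 α=2/3: [1367/14, 7955/42, 2237/14]
= [98, 189, 160]


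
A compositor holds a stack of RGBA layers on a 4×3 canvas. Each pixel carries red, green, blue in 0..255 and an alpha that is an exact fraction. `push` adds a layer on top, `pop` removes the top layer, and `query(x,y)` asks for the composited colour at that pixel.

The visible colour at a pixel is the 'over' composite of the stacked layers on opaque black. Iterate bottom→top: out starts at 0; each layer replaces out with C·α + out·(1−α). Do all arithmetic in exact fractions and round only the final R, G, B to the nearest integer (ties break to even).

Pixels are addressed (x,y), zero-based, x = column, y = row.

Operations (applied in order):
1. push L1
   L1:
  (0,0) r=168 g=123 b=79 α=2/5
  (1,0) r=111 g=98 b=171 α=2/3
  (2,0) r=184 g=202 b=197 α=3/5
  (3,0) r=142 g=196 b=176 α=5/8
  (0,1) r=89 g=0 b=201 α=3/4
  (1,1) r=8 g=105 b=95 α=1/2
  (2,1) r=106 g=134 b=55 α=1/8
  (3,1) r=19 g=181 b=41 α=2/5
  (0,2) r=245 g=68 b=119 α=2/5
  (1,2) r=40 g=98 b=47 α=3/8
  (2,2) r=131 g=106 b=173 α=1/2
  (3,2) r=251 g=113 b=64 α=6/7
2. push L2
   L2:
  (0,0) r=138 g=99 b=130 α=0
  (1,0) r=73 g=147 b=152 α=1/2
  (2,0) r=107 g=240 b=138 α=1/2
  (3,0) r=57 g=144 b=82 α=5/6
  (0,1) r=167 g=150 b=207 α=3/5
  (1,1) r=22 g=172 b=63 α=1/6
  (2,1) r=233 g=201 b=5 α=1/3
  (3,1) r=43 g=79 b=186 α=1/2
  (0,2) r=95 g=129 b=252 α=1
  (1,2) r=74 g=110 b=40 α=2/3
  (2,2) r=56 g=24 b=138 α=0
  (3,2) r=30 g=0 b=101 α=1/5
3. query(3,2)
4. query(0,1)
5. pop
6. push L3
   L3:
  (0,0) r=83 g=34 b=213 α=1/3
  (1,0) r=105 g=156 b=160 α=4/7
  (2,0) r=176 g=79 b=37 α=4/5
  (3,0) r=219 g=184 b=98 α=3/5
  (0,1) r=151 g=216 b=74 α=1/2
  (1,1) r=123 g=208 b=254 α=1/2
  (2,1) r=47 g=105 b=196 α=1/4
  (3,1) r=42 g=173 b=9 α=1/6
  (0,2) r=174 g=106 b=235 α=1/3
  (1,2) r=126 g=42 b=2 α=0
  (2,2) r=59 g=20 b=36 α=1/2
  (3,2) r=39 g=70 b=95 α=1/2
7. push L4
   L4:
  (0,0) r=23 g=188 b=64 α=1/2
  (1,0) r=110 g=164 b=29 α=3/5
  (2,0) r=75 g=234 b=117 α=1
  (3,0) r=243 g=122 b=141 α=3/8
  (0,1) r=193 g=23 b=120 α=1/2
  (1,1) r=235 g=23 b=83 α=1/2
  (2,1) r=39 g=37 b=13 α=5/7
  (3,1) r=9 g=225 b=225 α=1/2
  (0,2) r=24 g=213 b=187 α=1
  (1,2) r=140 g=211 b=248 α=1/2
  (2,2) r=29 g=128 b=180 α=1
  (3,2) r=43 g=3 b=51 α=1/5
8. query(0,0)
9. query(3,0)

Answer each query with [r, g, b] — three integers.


query (3,2) [L1,L2] — begin 0,0,0
after L1 α=6/7: [1506/7, 678/7, 384/7]
after L2 α=1/5: [6234/35, 2712/35, 2243/35]
→ [178, 77, 64]

(0,1) stack=L1,L2; from [0,0,0]:
L1 α=3/4: [267/4, 0, 603/4]
L2 α=3/5: [1269/10, 90, 369/2]
→ [127, 90, 184]

(0,0) stack=L1,L3,L4; from [0,0,0]:
after L1 α=2/5: [336/5, 246/5, 158/5]
after L3 α=1/3: [1087/15, 662/15, 1381/15]
after L4 α=1/2: [716/15, 1741/15, 2341/30]
→ [48, 116, 78]

at x=3,y=0 over L1,L3,L4:
+L1 (α=5/8) → [355/4, 245/2, 110]
+L3 (α=3/5) → [1669/10, 797/5, 514/5]
+L4 (α=3/8) → [3127/16, 1163/8, 937/8]
= [195, 145, 117]


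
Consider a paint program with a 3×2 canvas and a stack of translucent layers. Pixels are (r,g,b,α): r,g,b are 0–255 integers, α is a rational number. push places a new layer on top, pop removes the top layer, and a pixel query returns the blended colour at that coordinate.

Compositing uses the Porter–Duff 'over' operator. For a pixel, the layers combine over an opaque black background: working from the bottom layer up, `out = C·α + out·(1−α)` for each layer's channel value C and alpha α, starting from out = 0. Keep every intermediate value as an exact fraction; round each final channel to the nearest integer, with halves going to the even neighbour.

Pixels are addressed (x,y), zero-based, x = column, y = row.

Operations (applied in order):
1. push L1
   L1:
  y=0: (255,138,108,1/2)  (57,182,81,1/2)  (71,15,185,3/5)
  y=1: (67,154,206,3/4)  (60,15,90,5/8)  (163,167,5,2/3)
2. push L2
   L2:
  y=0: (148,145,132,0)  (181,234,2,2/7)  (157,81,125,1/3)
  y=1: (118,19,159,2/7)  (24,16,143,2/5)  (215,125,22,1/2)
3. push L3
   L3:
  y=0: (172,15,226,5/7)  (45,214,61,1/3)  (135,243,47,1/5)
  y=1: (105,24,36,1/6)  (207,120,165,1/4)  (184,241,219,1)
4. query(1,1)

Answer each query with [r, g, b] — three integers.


query (1,1) [L1,L2,L3] — begin 0,0,0
+L1 (α=5/8) → [75/2, 75/8, 225/4]
+L2 (α=2/5) → [321/10, 481/40, 1819/20]
+L3 (α=1/4) → [3033/40, 6243/160, 8757/80]
= [76, 39, 109]


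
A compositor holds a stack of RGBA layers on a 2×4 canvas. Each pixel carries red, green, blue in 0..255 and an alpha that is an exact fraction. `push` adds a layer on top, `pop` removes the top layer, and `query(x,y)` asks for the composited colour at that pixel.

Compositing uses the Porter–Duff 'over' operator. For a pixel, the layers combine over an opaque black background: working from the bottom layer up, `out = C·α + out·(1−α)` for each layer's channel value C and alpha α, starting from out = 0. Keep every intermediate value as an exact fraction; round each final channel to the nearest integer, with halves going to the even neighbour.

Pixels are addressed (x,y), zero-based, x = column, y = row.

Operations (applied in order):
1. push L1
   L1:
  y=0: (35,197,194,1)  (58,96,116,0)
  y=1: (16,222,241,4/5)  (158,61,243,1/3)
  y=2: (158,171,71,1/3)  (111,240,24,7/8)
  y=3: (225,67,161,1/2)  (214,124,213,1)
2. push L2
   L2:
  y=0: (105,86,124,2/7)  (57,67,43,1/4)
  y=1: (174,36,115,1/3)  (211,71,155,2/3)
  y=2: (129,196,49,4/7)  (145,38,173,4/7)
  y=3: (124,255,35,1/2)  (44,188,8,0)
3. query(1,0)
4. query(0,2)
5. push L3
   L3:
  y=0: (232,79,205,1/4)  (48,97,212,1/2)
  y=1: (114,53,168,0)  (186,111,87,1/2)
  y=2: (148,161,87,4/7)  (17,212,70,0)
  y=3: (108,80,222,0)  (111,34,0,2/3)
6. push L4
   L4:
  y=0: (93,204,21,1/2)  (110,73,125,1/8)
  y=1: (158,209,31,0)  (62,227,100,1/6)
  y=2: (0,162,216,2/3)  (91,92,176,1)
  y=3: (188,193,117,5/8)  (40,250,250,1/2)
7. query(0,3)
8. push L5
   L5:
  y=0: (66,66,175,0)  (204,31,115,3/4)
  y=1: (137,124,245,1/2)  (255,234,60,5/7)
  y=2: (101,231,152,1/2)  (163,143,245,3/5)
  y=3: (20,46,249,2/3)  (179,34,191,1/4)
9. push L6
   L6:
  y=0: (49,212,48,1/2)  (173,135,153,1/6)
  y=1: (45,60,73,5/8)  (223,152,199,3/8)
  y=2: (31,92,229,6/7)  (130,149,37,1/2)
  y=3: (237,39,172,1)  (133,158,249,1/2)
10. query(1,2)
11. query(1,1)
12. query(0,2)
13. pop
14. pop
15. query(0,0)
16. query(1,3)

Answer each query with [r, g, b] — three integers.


query (1,0) [L1,L2] — begin 0,0,0
L1 α=0: [0, 0, 0]
L2 α=1/4: [57/4, 67/4, 43/4]
→ [14, 17, 11]

(0,2) stack=L1,L2; from [0,0,0]:
after L1 α=1/3: [158/3, 57, 71/3]
after L2 α=4/7: [674/7, 955/7, 267/7]
→ [96, 136, 38]

query (0,3) [L1,L2,L3,L4] — begin 0,0,0
after L1 α=1/2: [225/2, 67/2, 161/2]
after L2 α=1/2: [473/4, 577/4, 231/4]
after L3 α=0: [473/4, 577/4, 231/4]
after L4 α=5/8: [5179/32, 5591/32, 3033/32]
→ [162, 175, 95]

query (1,2) [L1,L2,L3,L4,L5,L6] — begin 0,0,0
after L1 α=7/8: [777/8, 210, 21]
after L2 α=4/7: [6971/56, 782/7, 755/7]
after L3 α=0: [6971/56, 782/7, 755/7]
after L4 α=1: [91, 92, 176]
after L5 α=3/5: [671/5, 613/5, 1087/5]
after L6 α=1/2: [1321/10, 679/5, 636/5]
rounded: [132, 136, 127]

(1,1) stack=L1,L2,L3,L4,L5,L6; from [0,0,0]:
+L1 (α=1/3) → [158/3, 61/3, 81]
+L2 (α=2/3) → [1424/9, 487/9, 391/3]
+L3 (α=1/2) → [1549/9, 743/9, 326/3]
+L4 (α=1/6) → [8303/54, 2879/27, 965/9]
+L5 (α=5/7) → [6104/27, 37348/189, 4630/63]
+L6 (α=3/8) → [48583/216, 68231/378, 60761/504]
rounded: [225, 181, 121]

at x=0,y=2 over L1,L2,L3,L4,L5,L6:
after L1 α=1/3: [158/3, 57, 71/3]
after L2 α=4/7: [674/7, 955/7, 267/7]
after L3 α=4/7: [6166/49, 7373/49, 3237/49]
after L4 α=2/3: [6166/147, 23249/147, 8135/49]
after L5 α=1/2: [21013/294, 28603/147, 15583/98]
after L6 α=6/7: [75697/2058, 109747/1029, 150235/686]
= [37, 107, 219]

query (0,0) [L1,L2,L3,L4] — begin 0,0,0
after L1 α=1: [35, 197, 194]
after L2 α=2/7: [55, 1157/7, 174]
after L3 α=1/4: [397/4, 1006/7, 727/4]
after L4 α=1/2: [769/8, 1217/7, 811/8]
→ [96, 174, 101]

(1,3) stack=L1,L2,L3,L4; from [0,0,0]:
L1 α=1: [214, 124, 213]
L2 α=0: [214, 124, 213]
L3 α=2/3: [436/3, 64, 71]
L4 α=1/2: [278/3, 157, 321/2]
rounded: [93, 157, 160]


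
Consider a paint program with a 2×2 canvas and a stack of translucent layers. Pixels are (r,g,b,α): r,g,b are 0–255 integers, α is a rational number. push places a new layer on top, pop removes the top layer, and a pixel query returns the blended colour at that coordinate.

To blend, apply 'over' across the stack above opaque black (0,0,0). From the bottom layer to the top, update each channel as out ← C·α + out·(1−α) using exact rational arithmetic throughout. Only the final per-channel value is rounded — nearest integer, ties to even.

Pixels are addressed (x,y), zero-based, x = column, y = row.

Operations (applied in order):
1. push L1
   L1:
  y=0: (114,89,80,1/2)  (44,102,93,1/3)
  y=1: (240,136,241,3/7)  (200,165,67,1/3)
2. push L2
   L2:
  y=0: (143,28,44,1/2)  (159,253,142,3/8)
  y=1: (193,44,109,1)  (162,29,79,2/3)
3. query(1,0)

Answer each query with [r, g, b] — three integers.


query (1,0) [L1,L2] — begin 0,0,0
+L1 (α=1/3) → [44/3, 34, 31]
+L2 (α=3/8) → [1651/24, 929/8, 581/8]
rounded: [69, 116, 73]


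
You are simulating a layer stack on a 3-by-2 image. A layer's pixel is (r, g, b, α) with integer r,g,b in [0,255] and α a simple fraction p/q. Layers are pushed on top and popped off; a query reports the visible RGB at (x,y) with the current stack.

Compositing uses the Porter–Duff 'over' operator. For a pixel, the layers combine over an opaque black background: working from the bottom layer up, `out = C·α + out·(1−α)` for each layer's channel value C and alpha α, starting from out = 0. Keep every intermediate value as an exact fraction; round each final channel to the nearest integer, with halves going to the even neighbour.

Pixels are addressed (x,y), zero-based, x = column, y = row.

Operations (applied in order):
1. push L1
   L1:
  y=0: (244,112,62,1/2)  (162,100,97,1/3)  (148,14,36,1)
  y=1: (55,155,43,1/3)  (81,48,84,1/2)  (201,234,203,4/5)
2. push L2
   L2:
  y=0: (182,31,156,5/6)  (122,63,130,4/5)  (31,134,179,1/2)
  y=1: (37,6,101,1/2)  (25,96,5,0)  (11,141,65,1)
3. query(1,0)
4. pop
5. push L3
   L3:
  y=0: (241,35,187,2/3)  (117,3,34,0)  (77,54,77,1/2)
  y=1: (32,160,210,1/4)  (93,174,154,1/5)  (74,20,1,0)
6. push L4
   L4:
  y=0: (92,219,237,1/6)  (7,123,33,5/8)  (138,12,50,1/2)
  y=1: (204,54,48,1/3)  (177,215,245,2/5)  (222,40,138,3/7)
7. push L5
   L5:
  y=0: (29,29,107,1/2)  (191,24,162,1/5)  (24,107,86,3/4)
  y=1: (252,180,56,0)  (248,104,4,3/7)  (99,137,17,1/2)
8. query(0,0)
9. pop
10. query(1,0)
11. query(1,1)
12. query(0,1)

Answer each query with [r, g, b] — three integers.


(1,0) stack=L1,L2; from [0,0,0]:
after L1 α=1/3: [54, 100/3, 97/3]
after L2 α=4/5: [542/5, 856/15, 1657/15]
= [108, 57, 110]

at x=0,y=0 over L1,L3,L4,L5:
+L1 (α=1/2) → [122, 56, 31]
+L3 (α=2/3) → [604/3, 42, 135]
+L4 (α=1/6) → [1648/9, 143/2, 152]
+L5 (α=1/2) → [1909/18, 201/4, 259/2]
→ [106, 50, 130]

query (1,0) [L1,L3,L4] — begin 0,0,0
L1 α=1/3: [54, 100/3, 97/3]
L3 α=0: [54, 100/3, 97/3]
L4 α=5/8: [197/8, 715/8, 131/4]
rounded: [25, 89, 33]

query (1,1) [L1,L3,L4] — begin 0,0,0
+L1 (α=1/2) → [81/2, 24, 42]
+L3 (α=1/5) → [51, 54, 322/5]
+L4 (α=2/5) → [507/5, 592/5, 3416/25]
rounded: [101, 118, 137]

at x=0,y=1 over L1,L3,L4:
+L1 (α=1/3) → [55/3, 155/3, 43/3]
+L3 (α=1/4) → [87/4, 315/4, 253/4]
+L4 (α=1/3) → [165/2, 141/2, 349/6]
→ [82, 70, 58]


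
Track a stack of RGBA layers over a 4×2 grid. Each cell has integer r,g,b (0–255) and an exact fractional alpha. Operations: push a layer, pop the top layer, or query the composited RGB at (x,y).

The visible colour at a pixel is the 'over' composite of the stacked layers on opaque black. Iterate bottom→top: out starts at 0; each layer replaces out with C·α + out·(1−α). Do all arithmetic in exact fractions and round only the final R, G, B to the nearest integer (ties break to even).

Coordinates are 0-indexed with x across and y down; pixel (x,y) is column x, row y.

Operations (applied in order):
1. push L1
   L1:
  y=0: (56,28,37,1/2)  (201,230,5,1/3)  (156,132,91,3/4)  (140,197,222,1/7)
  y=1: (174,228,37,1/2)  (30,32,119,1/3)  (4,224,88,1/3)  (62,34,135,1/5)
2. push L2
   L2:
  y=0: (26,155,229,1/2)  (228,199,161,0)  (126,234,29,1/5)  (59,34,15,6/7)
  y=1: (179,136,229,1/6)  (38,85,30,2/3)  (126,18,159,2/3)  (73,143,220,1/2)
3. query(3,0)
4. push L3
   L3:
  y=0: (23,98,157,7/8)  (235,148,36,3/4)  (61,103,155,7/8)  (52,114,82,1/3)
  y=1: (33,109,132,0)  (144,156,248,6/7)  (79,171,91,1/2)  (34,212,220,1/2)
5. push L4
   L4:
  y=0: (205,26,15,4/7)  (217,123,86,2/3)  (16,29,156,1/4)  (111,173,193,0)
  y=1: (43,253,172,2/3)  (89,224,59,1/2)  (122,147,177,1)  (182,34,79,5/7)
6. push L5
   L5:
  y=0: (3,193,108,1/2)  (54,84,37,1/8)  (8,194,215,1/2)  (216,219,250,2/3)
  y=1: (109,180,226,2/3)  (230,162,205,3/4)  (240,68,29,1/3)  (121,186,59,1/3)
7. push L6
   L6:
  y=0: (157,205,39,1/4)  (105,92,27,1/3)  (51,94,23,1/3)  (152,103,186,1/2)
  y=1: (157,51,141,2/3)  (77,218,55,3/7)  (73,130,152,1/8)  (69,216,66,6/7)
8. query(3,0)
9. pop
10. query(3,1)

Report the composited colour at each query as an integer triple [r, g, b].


at x=3,y=0 over L1,L2:
after L1 α=1/7: [20, 197/7, 222/7]
after L2 α=6/7: [374/7, 1625/49, 852/49]
→ [53, 33, 17]

at x=3,y=0 over L1,L2,L3,L4,L5,L6:
+L1 (α=1/7) → [20, 197/7, 222/7]
+L2 (α=6/7) → [374/7, 1625/49, 852/49]
+L3 (α=1/3) → [1112/21, 8836/147, 5722/147]
+L4 (α=0) → [1112/21, 8836/147, 5722/147]
+L5 (α=2/3) → [10184/63, 73222/441, 79222/441]
+L6 (α=1/2) → [9880/63, 118645/882, 80624/441]
→ [157, 135, 183]

(3,1) stack=L1,L2,L3,L4,L5; from [0,0,0]:
L1 α=1/5: [62/5, 34/5, 27]
L2 α=1/2: [427/10, 749/10, 247/2]
L3 α=1/2: [767/20, 2869/20, 687/4]
L4 α=5/7: [9867/70, 4569/70, 211/2]
L5 α=1/3: [14102/105, 3693/35, 90]
→ [134, 106, 90]


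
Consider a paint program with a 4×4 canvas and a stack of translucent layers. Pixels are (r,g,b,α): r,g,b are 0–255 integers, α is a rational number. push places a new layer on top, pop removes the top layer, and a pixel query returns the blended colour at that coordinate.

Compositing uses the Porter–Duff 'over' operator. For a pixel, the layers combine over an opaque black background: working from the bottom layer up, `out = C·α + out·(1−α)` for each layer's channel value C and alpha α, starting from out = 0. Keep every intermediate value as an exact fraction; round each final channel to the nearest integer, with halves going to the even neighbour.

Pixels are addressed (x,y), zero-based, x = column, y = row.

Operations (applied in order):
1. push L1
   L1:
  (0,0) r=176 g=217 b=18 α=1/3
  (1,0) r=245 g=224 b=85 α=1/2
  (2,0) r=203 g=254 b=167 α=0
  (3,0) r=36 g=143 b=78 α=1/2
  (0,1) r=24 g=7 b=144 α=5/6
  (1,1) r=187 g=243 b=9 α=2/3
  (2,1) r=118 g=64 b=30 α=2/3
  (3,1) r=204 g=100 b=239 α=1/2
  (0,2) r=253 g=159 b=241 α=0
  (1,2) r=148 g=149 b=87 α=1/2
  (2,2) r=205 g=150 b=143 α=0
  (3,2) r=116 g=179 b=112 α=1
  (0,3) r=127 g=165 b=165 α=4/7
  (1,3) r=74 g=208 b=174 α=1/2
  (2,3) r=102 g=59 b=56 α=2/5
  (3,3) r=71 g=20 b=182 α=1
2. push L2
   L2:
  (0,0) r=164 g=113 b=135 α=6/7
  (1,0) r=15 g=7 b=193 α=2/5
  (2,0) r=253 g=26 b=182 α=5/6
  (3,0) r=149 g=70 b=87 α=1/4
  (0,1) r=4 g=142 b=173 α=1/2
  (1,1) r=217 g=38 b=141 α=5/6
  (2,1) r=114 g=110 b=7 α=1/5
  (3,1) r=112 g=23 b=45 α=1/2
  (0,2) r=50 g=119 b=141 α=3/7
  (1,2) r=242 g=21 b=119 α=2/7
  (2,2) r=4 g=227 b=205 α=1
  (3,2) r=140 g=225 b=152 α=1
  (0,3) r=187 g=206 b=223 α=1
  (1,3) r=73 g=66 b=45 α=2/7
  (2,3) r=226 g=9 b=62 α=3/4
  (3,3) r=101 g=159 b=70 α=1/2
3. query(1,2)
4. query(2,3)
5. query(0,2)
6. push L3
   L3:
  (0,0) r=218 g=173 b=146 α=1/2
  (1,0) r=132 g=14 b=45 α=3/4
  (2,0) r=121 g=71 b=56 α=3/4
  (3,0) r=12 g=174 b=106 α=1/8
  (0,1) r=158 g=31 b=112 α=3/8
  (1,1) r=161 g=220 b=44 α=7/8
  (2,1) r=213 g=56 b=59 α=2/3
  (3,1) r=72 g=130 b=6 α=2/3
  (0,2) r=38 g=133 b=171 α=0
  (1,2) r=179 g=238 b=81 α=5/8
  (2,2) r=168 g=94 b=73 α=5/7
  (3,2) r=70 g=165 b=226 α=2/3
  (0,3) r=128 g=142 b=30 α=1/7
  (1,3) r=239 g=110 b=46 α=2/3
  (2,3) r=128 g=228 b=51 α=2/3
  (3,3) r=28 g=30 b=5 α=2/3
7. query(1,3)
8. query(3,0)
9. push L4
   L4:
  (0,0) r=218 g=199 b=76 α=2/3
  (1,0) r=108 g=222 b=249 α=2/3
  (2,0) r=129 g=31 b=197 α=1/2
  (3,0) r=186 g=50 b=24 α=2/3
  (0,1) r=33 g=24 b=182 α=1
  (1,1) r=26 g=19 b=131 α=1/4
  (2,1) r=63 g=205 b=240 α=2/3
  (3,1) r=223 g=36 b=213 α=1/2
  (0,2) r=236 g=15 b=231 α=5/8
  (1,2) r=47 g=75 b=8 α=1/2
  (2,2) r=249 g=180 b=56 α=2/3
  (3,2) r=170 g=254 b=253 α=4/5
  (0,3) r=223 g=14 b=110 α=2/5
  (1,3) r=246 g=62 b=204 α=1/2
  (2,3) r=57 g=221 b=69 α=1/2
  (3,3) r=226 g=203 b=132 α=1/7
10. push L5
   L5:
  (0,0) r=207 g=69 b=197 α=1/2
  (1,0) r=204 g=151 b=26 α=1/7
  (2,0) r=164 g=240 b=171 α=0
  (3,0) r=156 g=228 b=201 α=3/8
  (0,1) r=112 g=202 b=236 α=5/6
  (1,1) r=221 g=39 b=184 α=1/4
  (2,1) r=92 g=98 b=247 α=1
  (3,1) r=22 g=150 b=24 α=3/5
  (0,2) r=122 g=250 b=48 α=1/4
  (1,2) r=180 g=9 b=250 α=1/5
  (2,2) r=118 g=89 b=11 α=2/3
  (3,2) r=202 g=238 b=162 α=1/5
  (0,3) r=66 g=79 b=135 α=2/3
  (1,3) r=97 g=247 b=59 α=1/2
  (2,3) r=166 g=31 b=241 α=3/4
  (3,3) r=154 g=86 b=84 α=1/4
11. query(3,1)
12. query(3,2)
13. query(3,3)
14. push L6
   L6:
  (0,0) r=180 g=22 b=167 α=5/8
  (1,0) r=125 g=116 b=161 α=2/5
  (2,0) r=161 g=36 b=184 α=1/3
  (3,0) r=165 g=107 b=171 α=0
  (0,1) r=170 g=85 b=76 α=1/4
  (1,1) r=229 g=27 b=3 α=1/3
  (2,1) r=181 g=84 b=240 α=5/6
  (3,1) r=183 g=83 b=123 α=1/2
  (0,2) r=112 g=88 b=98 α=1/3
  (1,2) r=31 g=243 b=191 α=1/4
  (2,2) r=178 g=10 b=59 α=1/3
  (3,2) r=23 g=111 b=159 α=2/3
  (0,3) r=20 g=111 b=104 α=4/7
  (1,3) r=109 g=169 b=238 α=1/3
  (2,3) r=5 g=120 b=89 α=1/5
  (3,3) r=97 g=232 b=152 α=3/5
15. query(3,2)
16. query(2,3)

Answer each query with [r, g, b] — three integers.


query (1,2) [L1,L2] — begin 0,0,0
+L1 (α=1/2) → [74, 149/2, 87/2]
+L2 (α=2/7) → [122, 829/14, 911/14]
→ [122, 59, 65]

(2,3) stack=L1,L2; from [0,0,0]:
after L1 α=2/5: [204/5, 118/5, 112/5]
after L2 α=3/4: [1797/10, 253/20, 521/10]
rounded: [180, 13, 52]

at x=0,y=2 over L1,L2:
+L1 (α=0) → [0, 0, 0]
+L2 (α=3/7) → [150/7, 51, 423/7]
→ [21, 51, 60]

at x=1,y=3 over L1,L2,L3:
after L1 α=1/2: [37, 104, 87]
after L2 α=2/7: [331/7, 652/7, 75]
after L3 α=2/3: [3677/21, 2192/21, 167/3]
rounded: [175, 104, 56]

query (3,0) [L1,L2,L3] — begin 0,0,0
after L1 α=1/2: [18, 143/2, 39]
after L2 α=1/4: [203/4, 569/8, 51]
after L3 α=1/8: [1469/32, 5375/64, 463/8]
rounded: [46, 84, 58]

at x=3,y=1 over L1,L2,L3,L4,L5:
after L1 α=1/2: [102, 50, 239/2]
after L2 α=1/2: [107, 73/2, 329/4]
after L3 α=2/3: [251/3, 593/6, 377/12]
after L4 α=1/2: [460/3, 809/12, 2933/24]
after L5 α=3/5: [1118/15, 3509/30, 3797/60]
rounded: [75, 117, 63]

(3,2) stack=L1,L2,L3,L4,L5; from [0,0,0]:
L1 α=1: [116, 179, 112]
L2 α=1: [140, 225, 152]
L3 α=2/3: [280/3, 185, 604/3]
L4 α=4/5: [464/3, 1201/5, 728/3]
L5 α=1/5: [2462/15, 5994/25, 3398/15]
= [164, 240, 227]

query (3,3) [L1,L2,L3,L4,L5] — begin 0,0,0
after L1 α=1: [71, 20, 182]
after L2 α=1/2: [86, 179/2, 126]
after L3 α=2/3: [142/3, 299/6, 136/3]
after L4 α=1/7: [510/7, 502/7, 404/7]
after L5 α=1/4: [652/7, 527/7, 450/7]
= [93, 75, 64]

(3,2) stack=L1,L2,L3,L4,L5,L6; from [0,0,0]:
after L1 α=1: [116, 179, 112]
after L2 α=1: [140, 225, 152]
after L3 α=2/3: [280/3, 185, 604/3]
after L4 α=4/5: [464/3, 1201/5, 728/3]
after L5 α=1/5: [2462/15, 5994/25, 3398/15]
after L6 α=2/3: [3152/45, 3848/25, 8168/45]
→ [70, 154, 182]

query (2,3) [L1,L2,L3,L4,L5,L6] — begin 0,0,0
+L1 (α=2/5) → [204/5, 118/5, 112/5]
+L2 (α=3/4) → [1797/10, 253/20, 521/10]
+L3 (α=2/3) → [4357/30, 9373/60, 1541/30]
+L4 (α=1/2) → [6067/60, 22633/120, 3611/60]
+L5 (α=3/4) → [35947/240, 33793/480, 46991/240]
+L6 (α=1/5) → [36247/300, 48193/600, 52331/300]
= [121, 80, 174]


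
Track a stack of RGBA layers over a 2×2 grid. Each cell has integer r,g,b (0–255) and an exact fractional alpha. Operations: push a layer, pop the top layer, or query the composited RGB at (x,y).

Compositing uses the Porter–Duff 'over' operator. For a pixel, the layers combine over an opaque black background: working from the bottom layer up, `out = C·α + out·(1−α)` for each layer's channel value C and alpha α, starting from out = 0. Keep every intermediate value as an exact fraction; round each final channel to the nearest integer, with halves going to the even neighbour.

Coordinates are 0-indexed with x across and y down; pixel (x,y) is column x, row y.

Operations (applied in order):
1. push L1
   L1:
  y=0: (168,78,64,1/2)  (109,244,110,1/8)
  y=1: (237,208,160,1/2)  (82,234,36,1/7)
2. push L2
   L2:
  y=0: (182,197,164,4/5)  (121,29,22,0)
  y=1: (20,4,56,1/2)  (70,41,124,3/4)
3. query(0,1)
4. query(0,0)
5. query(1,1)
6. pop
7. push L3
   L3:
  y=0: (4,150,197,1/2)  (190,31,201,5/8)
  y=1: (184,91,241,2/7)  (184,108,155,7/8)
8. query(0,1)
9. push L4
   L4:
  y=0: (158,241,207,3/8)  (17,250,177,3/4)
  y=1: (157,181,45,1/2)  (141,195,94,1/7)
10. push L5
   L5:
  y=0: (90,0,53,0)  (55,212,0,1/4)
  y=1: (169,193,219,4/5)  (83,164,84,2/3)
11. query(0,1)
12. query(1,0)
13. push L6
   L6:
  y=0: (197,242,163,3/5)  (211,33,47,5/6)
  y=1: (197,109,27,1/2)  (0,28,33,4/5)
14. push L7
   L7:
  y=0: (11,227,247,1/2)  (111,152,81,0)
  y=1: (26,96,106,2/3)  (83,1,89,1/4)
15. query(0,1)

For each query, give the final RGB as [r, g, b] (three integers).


at x=0,y=1 over L1,L2:
+L1 (α=1/2) → [237/2, 104, 80]
+L2 (α=1/2) → [277/4, 54, 68]
= [69, 54, 68]

query (0,0) [L1,L2] — begin 0,0,0
after L1 α=1/2: [84, 39, 32]
after L2 α=4/5: [812/5, 827/5, 688/5]
= [162, 165, 138]

(1,1) stack=L1,L2; from [0,0,0]:
+L1 (α=1/7) → [82/7, 234/7, 36/7]
+L2 (α=3/4) → [388/7, 1095/28, 660/7]
= [55, 39, 94]

(0,1) stack=L1,L3; from [0,0,0]:
L1 α=1/2: [237/2, 104, 80]
L3 α=2/7: [1921/14, 702/7, 126]
= [137, 100, 126]

at x=0,y=1 over L1,L3,L4,L5:
+L1 (α=1/2) → [237/2, 104, 80]
+L3 (α=2/7) → [1921/14, 702/7, 126]
+L4 (α=1/2) → [4119/28, 1969/14, 171/2]
+L5 (α=4/5) → [23047/140, 12777/70, 1923/10]
rounded: [165, 183, 192]

at x=1,y=0 over L1,L3,L4,L5:
+L1 (α=1/8) → [109/8, 61/2, 55/4]
+L3 (α=5/8) → [7927/64, 493/16, 4185/32]
+L4 (α=3/4) → [11191/256, 12493/64, 21177/128]
+L5 (α=1/4) → [47653/1024, 51047/256, 63531/512]
→ [47, 199, 124]

query (0,1) [L1,L3,L4,L5,L6,L7] — begin 0,0,0
L1 α=1/2: [237/2, 104, 80]
L3 α=2/7: [1921/14, 702/7, 126]
L4 α=1/2: [4119/28, 1969/14, 171/2]
L5 α=4/5: [23047/140, 12777/70, 1923/10]
L6 α=1/2: [50627/280, 20407/140, 2193/20]
L7 α=2/3: [21729/280, 47287/420, 6433/60]
rounded: [78, 113, 107]


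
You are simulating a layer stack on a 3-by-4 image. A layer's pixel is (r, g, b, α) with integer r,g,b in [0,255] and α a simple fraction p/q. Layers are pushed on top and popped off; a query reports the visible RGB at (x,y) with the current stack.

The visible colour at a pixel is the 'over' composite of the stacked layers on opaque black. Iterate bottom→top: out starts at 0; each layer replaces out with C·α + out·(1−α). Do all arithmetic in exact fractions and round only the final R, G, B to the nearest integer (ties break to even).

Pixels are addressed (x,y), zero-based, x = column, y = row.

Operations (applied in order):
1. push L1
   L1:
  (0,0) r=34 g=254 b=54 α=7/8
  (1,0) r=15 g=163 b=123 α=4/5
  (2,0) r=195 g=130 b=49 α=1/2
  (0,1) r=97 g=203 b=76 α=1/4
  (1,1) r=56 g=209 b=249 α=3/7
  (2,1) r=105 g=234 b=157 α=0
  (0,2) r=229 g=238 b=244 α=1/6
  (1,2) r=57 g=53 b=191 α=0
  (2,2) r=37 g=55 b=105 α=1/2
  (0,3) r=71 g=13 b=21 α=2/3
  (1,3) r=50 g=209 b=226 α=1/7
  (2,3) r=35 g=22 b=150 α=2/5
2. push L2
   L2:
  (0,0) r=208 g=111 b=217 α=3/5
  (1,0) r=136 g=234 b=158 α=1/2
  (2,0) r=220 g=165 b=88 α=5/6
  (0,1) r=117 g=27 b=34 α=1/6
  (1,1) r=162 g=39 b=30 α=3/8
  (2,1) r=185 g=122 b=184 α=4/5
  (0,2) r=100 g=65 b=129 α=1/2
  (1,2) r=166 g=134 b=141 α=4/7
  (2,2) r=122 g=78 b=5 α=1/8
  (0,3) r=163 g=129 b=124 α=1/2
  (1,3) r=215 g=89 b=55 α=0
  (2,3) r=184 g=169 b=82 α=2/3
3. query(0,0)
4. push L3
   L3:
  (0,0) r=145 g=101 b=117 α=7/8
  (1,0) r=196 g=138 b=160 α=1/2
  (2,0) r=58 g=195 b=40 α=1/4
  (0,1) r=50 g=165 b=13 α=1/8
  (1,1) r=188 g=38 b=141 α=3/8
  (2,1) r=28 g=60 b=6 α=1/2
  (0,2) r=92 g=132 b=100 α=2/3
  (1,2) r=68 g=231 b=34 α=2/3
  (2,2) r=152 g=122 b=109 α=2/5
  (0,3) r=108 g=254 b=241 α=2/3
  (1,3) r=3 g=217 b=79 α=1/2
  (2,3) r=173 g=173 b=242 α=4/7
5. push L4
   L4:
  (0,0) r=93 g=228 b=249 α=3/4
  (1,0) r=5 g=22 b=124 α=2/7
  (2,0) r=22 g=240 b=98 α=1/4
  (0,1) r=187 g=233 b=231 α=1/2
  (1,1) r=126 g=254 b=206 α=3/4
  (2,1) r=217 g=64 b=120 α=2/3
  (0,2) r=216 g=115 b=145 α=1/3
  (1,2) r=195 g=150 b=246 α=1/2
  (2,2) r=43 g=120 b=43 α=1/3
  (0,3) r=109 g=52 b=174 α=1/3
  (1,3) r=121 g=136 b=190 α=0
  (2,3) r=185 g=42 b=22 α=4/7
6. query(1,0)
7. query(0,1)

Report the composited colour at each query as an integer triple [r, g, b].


at x=0,y=0 over L1,L2:
L1 α=7/8: [119/4, 889/4, 189/4]
L2 α=3/5: [1367/10, 311/2, 1491/10]
= [137, 156, 149]

at x=1,y=0 over L1,L2,L3,L4:
after L1 α=4/5: [12, 652/5, 492/5]
after L2 α=1/2: [74, 911/5, 641/5]
after L3 α=1/2: [135, 1601/10, 1441/10]
after L4 α=2/7: [685/7, 1689/14, 1937/14]
rounded: [98, 121, 138]

(0,1) stack=L1,L2,L3,L4; from [0,0,0]:
L1 α=1/4: [97/4, 203/4, 19]
L2 α=1/6: [953/24, 1123/24, 43/2]
L3 α=1/8: [7871/192, 11821/192, 327/16]
L4 α=1/2: [43775/384, 56557/384, 4023/32]
= [114, 147, 126]


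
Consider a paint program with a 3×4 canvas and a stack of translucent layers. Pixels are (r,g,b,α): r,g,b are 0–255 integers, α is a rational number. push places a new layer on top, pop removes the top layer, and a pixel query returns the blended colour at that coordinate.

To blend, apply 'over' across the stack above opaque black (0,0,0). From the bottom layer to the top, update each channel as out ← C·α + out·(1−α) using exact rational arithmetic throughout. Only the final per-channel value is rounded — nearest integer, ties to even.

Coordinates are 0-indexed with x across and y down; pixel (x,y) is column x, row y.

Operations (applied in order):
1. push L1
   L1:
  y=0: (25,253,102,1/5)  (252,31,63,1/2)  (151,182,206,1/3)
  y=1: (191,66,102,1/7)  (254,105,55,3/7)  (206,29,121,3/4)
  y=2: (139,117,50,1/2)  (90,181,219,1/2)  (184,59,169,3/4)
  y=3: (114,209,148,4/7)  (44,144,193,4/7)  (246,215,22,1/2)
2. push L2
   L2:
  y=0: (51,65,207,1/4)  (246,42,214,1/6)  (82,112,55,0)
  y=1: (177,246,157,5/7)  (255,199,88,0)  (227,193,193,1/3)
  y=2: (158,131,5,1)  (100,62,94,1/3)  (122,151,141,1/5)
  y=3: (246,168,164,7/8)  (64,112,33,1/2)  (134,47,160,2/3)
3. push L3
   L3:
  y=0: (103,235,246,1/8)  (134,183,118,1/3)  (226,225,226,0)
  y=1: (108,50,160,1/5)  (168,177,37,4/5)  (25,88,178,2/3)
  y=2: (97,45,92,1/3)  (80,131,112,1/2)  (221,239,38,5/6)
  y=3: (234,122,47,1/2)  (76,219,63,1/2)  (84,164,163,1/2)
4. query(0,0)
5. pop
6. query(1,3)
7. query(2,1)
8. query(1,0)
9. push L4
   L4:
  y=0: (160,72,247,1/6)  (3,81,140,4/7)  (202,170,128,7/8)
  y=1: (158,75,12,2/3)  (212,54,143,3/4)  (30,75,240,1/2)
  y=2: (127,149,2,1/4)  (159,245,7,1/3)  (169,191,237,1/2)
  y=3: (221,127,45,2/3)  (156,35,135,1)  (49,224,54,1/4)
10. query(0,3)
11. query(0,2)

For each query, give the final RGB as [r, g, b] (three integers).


(0,0) stack=L1,L2,L3; from [0,0,0]:
L1 α=1/5: [5, 253/5, 102/5]
L2 α=1/4: [33/2, 271/5, 1341/20]
L3 α=1/8: [437/16, 384/5, 14307/160]
rounded: [27, 77, 89]

(1,3) stack=L1,L2; from [0,0,0]:
+L1 (α=4/7) → [176/7, 576/7, 772/7]
+L2 (α=1/2) → [312/7, 680/7, 1003/14]
→ [45, 97, 72]

query (2,1) [L1,L2] — begin 0,0,0
+L1 (α=3/4) → [309/2, 87/4, 363/4]
+L2 (α=1/3) → [536/3, 473/6, 749/6]
→ [179, 79, 125]

(1,0) stack=L1,L2; from [0,0,0]:
L1 α=1/2: [126, 31/2, 63/2]
L2 α=1/6: [146, 239/12, 743/12]
rounded: [146, 20, 62]

(0,3) stack=L1,L2,L4; from [0,0,0]:
after L1 α=4/7: [456/7, 836/7, 592/7]
after L2 α=7/8: [6255/28, 2267/14, 2157/14]
after L4 α=2/3: [18631/84, 1941/14, 1139/14]
→ [222, 139, 81]

(0,2) stack=L1,L2,L4; from [0,0,0]:
after L1 α=1/2: [139/2, 117/2, 25]
after L2 α=1: [158, 131, 5]
after L4 α=1/4: [601/4, 271/2, 17/4]
rounded: [150, 136, 4]


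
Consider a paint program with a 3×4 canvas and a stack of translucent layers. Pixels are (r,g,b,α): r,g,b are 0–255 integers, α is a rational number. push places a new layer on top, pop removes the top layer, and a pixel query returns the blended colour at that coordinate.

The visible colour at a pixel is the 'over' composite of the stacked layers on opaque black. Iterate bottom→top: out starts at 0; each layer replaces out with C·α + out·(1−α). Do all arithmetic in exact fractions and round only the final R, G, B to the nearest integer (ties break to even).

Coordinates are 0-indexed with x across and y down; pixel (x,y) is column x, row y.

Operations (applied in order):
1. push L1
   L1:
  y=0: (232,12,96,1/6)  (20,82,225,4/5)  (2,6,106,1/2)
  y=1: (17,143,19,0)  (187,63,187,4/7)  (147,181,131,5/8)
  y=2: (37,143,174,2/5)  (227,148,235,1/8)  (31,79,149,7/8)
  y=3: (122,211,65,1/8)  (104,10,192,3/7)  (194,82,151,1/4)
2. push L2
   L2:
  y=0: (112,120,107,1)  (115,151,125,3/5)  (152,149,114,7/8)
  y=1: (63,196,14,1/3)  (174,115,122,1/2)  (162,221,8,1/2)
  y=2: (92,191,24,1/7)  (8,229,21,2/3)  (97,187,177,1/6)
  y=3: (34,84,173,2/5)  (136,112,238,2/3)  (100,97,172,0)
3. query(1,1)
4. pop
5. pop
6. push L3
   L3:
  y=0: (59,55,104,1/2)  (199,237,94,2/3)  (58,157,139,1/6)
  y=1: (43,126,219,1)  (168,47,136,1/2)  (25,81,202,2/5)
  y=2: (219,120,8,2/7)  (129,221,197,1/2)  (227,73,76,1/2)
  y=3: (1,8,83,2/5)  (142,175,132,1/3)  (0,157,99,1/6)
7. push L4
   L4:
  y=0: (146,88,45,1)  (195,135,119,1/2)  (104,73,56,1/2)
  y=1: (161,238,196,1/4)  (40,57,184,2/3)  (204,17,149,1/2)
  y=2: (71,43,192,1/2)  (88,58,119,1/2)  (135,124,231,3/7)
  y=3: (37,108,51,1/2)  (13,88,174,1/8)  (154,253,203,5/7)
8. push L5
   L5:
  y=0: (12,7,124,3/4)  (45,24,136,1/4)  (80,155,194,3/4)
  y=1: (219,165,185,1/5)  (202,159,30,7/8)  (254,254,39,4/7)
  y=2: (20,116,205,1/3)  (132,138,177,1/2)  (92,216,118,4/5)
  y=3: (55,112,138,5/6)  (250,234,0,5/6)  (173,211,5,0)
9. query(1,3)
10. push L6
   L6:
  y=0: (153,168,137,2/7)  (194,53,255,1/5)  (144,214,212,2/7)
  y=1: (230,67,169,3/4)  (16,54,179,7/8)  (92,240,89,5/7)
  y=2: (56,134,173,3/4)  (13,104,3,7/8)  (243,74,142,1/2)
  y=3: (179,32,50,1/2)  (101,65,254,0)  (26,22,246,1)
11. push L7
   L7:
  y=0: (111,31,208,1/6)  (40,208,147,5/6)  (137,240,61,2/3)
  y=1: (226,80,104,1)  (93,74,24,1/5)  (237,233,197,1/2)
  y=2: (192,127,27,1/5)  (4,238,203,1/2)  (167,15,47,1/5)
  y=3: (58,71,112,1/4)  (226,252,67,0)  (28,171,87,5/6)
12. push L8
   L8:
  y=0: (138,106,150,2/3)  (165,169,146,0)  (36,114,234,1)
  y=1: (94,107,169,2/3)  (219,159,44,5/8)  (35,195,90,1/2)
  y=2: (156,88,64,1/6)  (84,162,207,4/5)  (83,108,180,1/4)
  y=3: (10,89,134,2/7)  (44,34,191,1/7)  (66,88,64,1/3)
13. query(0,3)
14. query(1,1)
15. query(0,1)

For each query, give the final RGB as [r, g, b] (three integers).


query (1,1) [L1,L2] — begin 0,0,0
+L1 (α=4/7) → [748/7, 36, 748/7]
+L2 (α=1/2) → [983/7, 151/2, 801/7]
= [140, 76, 114]

query (1,3) [L3,L4,L5] — begin 0,0,0
L3 α=1/3: [142/3, 175/3, 44]
L4 α=1/8: [1033/24, 1489/24, 241/4]
L5 α=5/6: [31033/144, 29569/144, 241/24]
rounded: [216, 205, 10]

query (0,3) [L3,L4,L5,L6,L7,L8] — begin 0,0,0
+L3 (α=2/5) → [2/5, 16/5, 166/5]
+L4 (α=1/2) → [187/10, 278/5, 421/10]
+L5 (α=5/6) → [979/20, 513/5, 7321/60]
+L6 (α=1/2) → [4559/40, 673/10, 10321/120]
+L7 (α=1/4) → [15997/160, 2729/40, 14801/160]
+L8 (α=2/7) → [16637/224, 4153/56, 23377/224]
→ [74, 74, 104]

query (1,1) [L3,L4,L5,L6,L7,L8] — begin 0,0,0
+L3 (α=1/2) → [84, 47/2, 68]
+L4 (α=2/3) → [164/3, 275/6, 436/3]
+L5 (α=7/8) → [2203/12, 6953/48, 533/12]
+L6 (α=7/8) → [3547/96, 25097/384, 15569/96]
+L7 (α=1/5) → [5779/120, 32201/480, 3229/24]
+L8 (α=5/8) → [49579/320, 159401/1280, 4989/64]
→ [155, 125, 78]

query (0,1) [L3,L4,L5,L6,L7,L8] — begin 0,0,0
L3 α=1: [43, 126, 219]
L4 α=1/4: [145/2, 154, 853/4]
L5 α=1/5: [509/5, 781/5, 1038/5]
L6 α=3/4: [3959/20, 893/10, 3573/20]
L7 α=1: [226, 80, 104]
L8 α=2/3: [138, 98, 442/3]
→ [138, 98, 147]


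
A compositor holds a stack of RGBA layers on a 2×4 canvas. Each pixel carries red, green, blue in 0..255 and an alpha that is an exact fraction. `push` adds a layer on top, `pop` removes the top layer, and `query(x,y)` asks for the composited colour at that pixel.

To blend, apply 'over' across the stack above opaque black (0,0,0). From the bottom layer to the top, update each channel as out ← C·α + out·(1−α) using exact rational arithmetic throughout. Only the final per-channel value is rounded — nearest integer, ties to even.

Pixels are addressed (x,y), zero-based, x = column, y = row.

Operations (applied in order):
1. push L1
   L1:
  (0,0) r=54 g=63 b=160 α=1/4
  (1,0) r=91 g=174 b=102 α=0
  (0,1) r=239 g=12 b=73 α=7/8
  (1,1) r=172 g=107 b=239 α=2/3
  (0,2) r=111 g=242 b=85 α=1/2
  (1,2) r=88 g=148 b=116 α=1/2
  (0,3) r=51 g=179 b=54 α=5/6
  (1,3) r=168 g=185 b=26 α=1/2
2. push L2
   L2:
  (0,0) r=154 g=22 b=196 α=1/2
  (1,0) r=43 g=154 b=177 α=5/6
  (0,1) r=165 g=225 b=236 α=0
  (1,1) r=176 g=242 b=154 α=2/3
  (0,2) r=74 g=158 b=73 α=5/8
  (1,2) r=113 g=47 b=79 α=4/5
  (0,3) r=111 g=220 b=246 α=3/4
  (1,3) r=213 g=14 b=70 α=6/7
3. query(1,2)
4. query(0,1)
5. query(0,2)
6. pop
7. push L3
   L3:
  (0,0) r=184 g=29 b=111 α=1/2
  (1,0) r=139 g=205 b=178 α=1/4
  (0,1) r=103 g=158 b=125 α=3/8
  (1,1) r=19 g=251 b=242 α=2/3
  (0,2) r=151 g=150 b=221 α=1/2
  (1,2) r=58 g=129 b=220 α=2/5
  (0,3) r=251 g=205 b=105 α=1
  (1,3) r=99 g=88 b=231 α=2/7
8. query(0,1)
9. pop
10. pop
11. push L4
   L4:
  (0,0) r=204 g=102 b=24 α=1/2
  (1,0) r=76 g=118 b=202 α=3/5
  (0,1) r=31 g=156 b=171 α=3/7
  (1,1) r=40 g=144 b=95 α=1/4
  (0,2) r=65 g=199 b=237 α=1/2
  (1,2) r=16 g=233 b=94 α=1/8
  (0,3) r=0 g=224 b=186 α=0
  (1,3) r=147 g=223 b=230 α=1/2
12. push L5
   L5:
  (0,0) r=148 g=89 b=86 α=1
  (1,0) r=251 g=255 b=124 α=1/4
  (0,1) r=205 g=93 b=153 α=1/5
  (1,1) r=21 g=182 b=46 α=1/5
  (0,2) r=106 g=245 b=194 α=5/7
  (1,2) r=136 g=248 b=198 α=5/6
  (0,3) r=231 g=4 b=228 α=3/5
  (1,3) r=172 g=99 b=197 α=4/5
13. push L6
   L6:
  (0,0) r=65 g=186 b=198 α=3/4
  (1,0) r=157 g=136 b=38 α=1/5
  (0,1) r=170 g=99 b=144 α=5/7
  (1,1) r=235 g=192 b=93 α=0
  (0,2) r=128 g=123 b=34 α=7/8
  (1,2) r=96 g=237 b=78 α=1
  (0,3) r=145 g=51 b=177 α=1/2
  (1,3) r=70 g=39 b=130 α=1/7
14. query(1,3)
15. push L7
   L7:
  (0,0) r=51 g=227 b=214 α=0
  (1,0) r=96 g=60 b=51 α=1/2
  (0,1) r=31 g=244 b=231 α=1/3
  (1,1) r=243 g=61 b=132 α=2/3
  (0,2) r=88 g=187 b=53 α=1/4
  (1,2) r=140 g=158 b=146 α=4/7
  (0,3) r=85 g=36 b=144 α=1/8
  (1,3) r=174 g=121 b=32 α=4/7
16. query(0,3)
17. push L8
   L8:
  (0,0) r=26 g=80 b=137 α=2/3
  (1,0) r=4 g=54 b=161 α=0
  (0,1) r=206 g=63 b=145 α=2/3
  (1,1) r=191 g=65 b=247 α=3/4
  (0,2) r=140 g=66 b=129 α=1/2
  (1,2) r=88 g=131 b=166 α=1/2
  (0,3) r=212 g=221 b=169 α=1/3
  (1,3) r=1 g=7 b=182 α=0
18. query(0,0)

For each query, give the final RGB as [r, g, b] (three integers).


(1,2) stack=L1,L2; from [0,0,0]:
+L1 (α=1/2) → [44, 74, 58]
+L2 (α=4/5) → [496/5, 262/5, 374/5]
rounded: [99, 52, 75]

(0,1) stack=L1,L2; from [0,0,0]:
+L1 (α=7/8) → [1673/8, 21/2, 511/8]
+L2 (α=0) → [1673/8, 21/2, 511/8]
rounded: [209, 10, 64]

query (0,2) [L1,L2] — begin 0,0,0
L1 α=1/2: [111/2, 121, 85/2]
L2 α=5/8: [1073/16, 1153/8, 985/16]
→ [67, 144, 62]

at x=0,y=1 over L1,L3:
+L1 (α=7/8) → [1673/8, 21/2, 511/8]
+L3 (α=3/8) → [10837/64, 1053/16, 5555/64]
→ [169, 66, 87]

(1,3) stack=L4,L5,L6; from [0,0,0]:
+L4 (α=1/2) → [147/2, 223/2, 115]
+L5 (α=4/5) → [1523/10, 203/2, 903/5]
+L6 (α=1/7) → [4919/35, 648/7, 6068/35]
= [141, 93, 173]

(0,3) stack=L4,L5,L6,L7; from [0,0,0]:
+L4 (α=0) → [0, 0, 0]
+L5 (α=3/5) → [693/5, 12/5, 684/5]
+L6 (α=1/2) → [709/5, 267/10, 1569/10]
+L7 (α=1/8) → [1347/10, 2229/80, 12423/80]
→ [135, 28, 155]

at x=0,y=0 over L4,L5,L6,L7,L8:
+L4 (α=1/2) → [102, 51, 12]
+L5 (α=1) → [148, 89, 86]
+L6 (α=3/4) → [343/4, 647/4, 170]
+L7 (α=0) → [343/4, 647/4, 170]
+L8 (α=2/3) → [551/12, 429/4, 148]
= [46, 107, 148]
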